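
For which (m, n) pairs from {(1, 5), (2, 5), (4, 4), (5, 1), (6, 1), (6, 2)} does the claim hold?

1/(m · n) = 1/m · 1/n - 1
None

Testing each pair:
(1, 5): LHS = 1/5, RHS = -4/5 → fails
(2, 5): LHS = 1/10, RHS = -9/10 → fails
(4, 4): LHS = 1/16, RHS = -15/16 → fails
(5, 1): LHS = 1/5, RHS = -4/5 → fails
(6, 1): LHS = 1/6, RHS = -5/6 → fails
(6, 2): LHS = 1/12, RHS = -11/12 → fails

No pair satisfies the claim.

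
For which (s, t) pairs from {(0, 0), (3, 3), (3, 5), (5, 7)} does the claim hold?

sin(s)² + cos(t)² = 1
(0, 0), (3, 3)

Testing each pair:
(0, 0): LHS = 1, RHS = 1 → holds
(3, 3): LHS = sin(3)² + cos(3)² = 1, RHS = 1 → holds
(3, 5): LHS = sin(3)² + cos(5)² ≈ 0.1004, RHS = 1 → fails
(5, 7): LHS = cos(7)² + sin(5)² ≈ 1.488, RHS = 1 → fails

2 of 4 pairs satisfy the claim.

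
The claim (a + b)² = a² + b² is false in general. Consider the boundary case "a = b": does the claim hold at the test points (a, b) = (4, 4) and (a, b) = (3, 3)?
At (4, 4): LHS = 64 ≠ RHS = 32
At (3, 3): LHS = 36 ≠ RHS = 18

Answer: No, fails at both test points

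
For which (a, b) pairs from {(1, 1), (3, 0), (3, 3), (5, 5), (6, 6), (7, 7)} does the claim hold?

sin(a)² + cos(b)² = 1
Testing each pair:
(1, 1): LHS = cos(1)² + sin(1)² = 1, RHS = 1 → holds
(3, 0): LHS = sin(3)² + 1 ≈ 1.02, RHS = 1 → fails
(3, 3): LHS = sin(3)² + cos(3)² = 1, RHS = 1 → holds
(5, 5): LHS = cos(5)² + sin(5)² = 1, RHS = 1 → holds
(6, 6): LHS = sin(6)² + cos(6)² = 1, RHS = 1 → holds
(7, 7): LHS = sin(7)² + cos(7)² = 1, RHS = 1 → holds

5 of 6 pairs satisfy the claim.

Answer: (1, 1), (3, 3), (5, 5), (6, 6), (7, 7)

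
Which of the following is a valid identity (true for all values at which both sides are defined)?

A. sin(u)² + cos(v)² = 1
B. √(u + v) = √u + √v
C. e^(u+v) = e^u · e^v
C

A: fails at (2, 3) — LHS = sin(2)² + cos(3)² ≈ 1.807, RHS = 1.
B: fails at (2, 3) — LHS = √(5) ≈ 2.236, RHS = √(2) + √(3) ≈ 3.146.
C: holds — e.g. at (2, 4), both sides equal e^6 ≈ 403.4.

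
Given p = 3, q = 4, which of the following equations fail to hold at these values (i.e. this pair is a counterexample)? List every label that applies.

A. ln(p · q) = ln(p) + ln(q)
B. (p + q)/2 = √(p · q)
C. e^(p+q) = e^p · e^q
B

Evaluating each claim at the given values:
A. LHS = ln(12) ≈ 2.485, RHS = ln(3) + ln(4) ≈ 2.485 → holds here (LHS = RHS)
B. LHS = 7/2, RHS = 2·√(3) ≈ 3.464 → fails here (LHS ≠ RHS)
C. LHS = e^7 ≈ 1097, RHS = e^7 ≈ 1097 → holds here (LHS = RHS)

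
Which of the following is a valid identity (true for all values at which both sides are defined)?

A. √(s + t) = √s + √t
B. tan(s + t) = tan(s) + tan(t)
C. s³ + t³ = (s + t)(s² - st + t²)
C

A: fails at (1, 4) — LHS = √(5) ≈ 2.236, RHS = 3.
B: fails at (1, 1) — LHS = tan(2) ≈ -2.185, RHS = 2·tan(1) ≈ 3.115.
C: holds — e.g. at (2, 2), both sides equal 16.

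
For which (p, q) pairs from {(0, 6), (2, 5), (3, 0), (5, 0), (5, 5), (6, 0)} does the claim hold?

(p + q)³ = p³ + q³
(0, 6), (3, 0), (5, 0), (6, 0)

Testing each pair:
(0, 6): LHS = 216, RHS = 216 → holds
(2, 5): LHS = 343, RHS = 133 → fails
(3, 0): LHS = 27, RHS = 27 → holds
(5, 0): LHS = 125, RHS = 125 → holds
(5, 5): LHS = 1000, RHS = 250 → fails
(6, 0): LHS = 216, RHS = 216 → holds

4 of 6 pairs satisfy the claim.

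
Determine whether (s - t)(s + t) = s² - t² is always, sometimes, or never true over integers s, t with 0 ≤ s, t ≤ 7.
Always true

The identity holds for every pair in the range. For instance at (s, t) = (7, 7): both sides equal 0.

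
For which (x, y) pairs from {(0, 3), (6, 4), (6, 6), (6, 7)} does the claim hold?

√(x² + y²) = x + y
(0, 3)

Testing each pair:
(0, 3): LHS = 3, RHS = 3 → holds
(6, 4): LHS = 2·√(13) ≈ 7.211, RHS = 10 → fails
(6, 6): LHS = 6·√(2) ≈ 8.485, RHS = 12 → fails
(6, 7): LHS = √(85) ≈ 9.22, RHS = 13 → fails

1 of 4 pairs satisfies the claim.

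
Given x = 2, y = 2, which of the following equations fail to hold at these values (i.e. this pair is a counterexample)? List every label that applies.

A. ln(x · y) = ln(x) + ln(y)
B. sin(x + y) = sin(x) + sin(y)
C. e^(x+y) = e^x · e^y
Evaluating each claim at the given values:
A. LHS = ln(4) ≈ 1.386, RHS = 2·ln(2) ≈ 1.386 → holds here (LHS = RHS)
B. LHS = sin(4) ≈ -0.7568, RHS = 2·sin(2) ≈ 1.819 → fails here (LHS ≠ RHS)
C. LHS = e^4 ≈ 54.6, RHS = e^4 ≈ 54.6 → holds here (LHS = RHS)

Answer: B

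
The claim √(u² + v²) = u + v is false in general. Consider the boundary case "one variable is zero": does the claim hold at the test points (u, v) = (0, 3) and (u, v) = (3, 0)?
Yes, holds at both test points

At (0, 3): LHS = 3, RHS = 3 → equal
At (3, 0): LHS = 3, RHS = 3 → equal

So the claim does hold at both of these boundary points, even though it is not an identity.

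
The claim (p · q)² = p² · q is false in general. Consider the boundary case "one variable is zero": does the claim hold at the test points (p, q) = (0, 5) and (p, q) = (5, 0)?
At (0, 5): LHS = 0, RHS = 0 → equal
At (5, 0): LHS = 0, RHS = 0 → equal

So the claim does hold at both of these boundary points, even though it is not an identity.

Answer: Yes, holds at both test points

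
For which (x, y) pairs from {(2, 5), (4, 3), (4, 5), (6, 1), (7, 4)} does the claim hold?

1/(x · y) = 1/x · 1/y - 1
None

Testing each pair:
(2, 5): LHS = 1/10, RHS = -9/10 → fails
(4, 3): LHS = 1/12, RHS = -11/12 → fails
(4, 5): LHS = 1/20, RHS = -19/20 → fails
(6, 1): LHS = 1/6, RHS = -5/6 → fails
(7, 4): LHS = 1/28, RHS = -27/28 → fails

No pair satisfies the claim.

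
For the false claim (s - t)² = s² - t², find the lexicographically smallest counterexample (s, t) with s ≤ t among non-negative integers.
At (0, 0): both sides equal 0, so it holds there.

Substituting (0, 1) into the claim:
LHS = (0 - 1)² = 1
RHS = 0² - 1² = -1

Since LHS ≠ RHS, this pair disproves the claim, and no lexicographically smaller pair (s ≤ t, non-negative integers) does.

For instance (0, 3) is also a counterexample (LHS = 9, RHS = -9), but it's lexicographically larger.

Answer: (s, t) = (0, 1)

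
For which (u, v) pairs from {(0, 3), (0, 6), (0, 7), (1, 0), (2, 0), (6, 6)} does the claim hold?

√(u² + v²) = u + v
Testing each pair:
(0, 3): LHS = 3, RHS = 3 → holds
(0, 6): LHS = 6, RHS = 6 → holds
(0, 7): LHS = 7, RHS = 7 → holds
(1, 0): LHS = 1, RHS = 1 → holds
(2, 0): LHS = 2, RHS = 2 → holds
(6, 6): LHS = 6·√(2) ≈ 8.485, RHS = 12 → fails

5 of 6 pairs satisfy the claim.

Answer: (0, 3), (0, 6), (0, 7), (1, 0), (2, 0)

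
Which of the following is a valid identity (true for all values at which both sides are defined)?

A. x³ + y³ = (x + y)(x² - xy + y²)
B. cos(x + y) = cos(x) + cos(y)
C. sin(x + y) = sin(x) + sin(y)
A

A: holds — e.g. at (5, 8), both sides equal 637.
B: fails at (3, 3) — LHS = cos(6) ≈ 0.9602, RHS = 2·cos(3) ≈ -1.98.
C: fails at (5, 8) — LHS = sin(13) ≈ 0.4202, RHS = sin(5) + sin(8) ≈ 0.03043.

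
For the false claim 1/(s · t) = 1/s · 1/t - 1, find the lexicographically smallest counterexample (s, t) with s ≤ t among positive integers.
Substituting (1, 1) into the claim:
LHS = 1/(1 · 1) = 1
RHS = 1/1 · 1/1 - 1 = 0

Since LHS ≠ RHS, this pair disproves the claim, and no lexicographically smaller pair (s ≤ t, positive integers) does.

For instance (3, 7) is also a counterexample (LHS = 1/21, RHS = -20/21), but it's lexicographically larger.

Answer: (s, t) = (1, 1)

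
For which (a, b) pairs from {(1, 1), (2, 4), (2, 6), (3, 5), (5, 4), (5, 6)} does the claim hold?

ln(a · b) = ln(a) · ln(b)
Testing each pair:
(1, 1): LHS = 0, RHS = 0 → holds
(2, 4): LHS = ln(8) ≈ 2.079, RHS = ln(2)·ln(4) ≈ 0.9609 → fails
(2, 6): LHS = ln(12) ≈ 2.485, RHS = ln(2)·ln(6) ≈ 1.242 → fails
(3, 5): LHS = ln(15) ≈ 2.708, RHS = ln(3)·ln(5) ≈ 1.768 → fails
(5, 4): LHS = ln(20) ≈ 2.996, RHS = ln(4)·ln(5) ≈ 2.231 → fails
(5, 6): LHS = ln(30) ≈ 3.401, RHS = ln(5)·ln(6) ≈ 2.884 → fails

1 of 6 pairs satisfies the claim.

Answer: (1, 1)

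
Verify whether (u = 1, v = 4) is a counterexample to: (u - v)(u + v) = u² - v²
Substituting u = 1, v = 4:
LHS = (1 - 4)(1 + 4) = -15
RHS = 1² - 4² = -15

The sides agree, so this pair does not disprove the claim.

Answer: No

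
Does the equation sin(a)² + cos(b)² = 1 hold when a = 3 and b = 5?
Substituting a = 3, b = 5:

LHS = sin(3)² + cos(5)² ≈ 0.1004
RHS = 1

LHS ≠ RHS, so the equation does not hold at this point.

Answer: Fails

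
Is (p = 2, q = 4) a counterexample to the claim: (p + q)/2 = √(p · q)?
Yes

Substituting p = 2, q = 4:
LHS = (2 + 4)/2 = 3
RHS = √(2 · 4) = 2·√(2) ≈ 2.828

Since LHS ≠ RHS, this pair disproves the claim.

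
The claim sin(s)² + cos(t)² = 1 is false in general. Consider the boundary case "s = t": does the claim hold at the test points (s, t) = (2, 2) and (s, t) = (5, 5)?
Yes, holds at both test points

At (2, 2): LHS = cos(2)² + sin(2)² = 1, RHS = 1 → equal
At (5, 5): LHS = cos(5)² + sin(5)² = 1, RHS = 1 → equal

So the claim does hold at both of these boundary points, even though it is not an identity.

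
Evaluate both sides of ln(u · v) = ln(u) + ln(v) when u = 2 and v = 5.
LHS = ln(2 · 5) = ln(10) ≈ 2.303
RHS = ln(2) + ln(5) ≈ 2.303

LHS = RHS: the two sides agree.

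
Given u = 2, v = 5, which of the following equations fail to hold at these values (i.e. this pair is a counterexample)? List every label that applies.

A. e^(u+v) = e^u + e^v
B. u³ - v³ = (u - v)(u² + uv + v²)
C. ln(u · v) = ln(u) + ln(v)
A

Evaluating each claim at the given values:
A. LHS = e^7 ≈ 1097, RHS = e^2 + e^5 ≈ 155.8 → fails here (LHS ≠ RHS)
B. LHS = -117, RHS = -117 → holds here (LHS = RHS)
C. LHS = ln(10) ≈ 2.303, RHS = ln(2) + ln(5) ≈ 2.303 → holds here (LHS = RHS)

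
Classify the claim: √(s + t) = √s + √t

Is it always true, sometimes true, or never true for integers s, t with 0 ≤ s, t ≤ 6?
Sometimes true

It holds at (s, t) = (0, 1) (both sides equal 1), but fails at (s, t) = (4, 5) (LHS = 3, RHS = 2 + √(5) ≈ 4.236).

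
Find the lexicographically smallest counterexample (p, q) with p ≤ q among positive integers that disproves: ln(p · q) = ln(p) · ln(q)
Substituting (1, 2) into the claim:
LHS = ln(1 · 2) = ln(2) ≈ 0.6931
RHS = ln(1) · ln(2) = 0

Since LHS ≠ RHS, this pair disproves the claim, and no lexicographically smaller pair (p ≤ q, positive integers) does.

For instance (1, 4) is also a counterexample (LHS = ln(4) ≈ 1.386, RHS = 0), but it's lexicographically larger.

Answer: (p, q) = (1, 2)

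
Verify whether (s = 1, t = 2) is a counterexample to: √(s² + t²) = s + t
Substituting s = 1, t = 2:
LHS = √(1² + 2²) = √(5) ≈ 2.236
RHS = 1 + 2 = 3

Since LHS ≠ RHS, this pair disproves the claim.

Answer: Yes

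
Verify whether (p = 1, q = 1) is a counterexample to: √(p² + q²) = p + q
Yes

Substituting p = 1, q = 1:
LHS = √(1² + 1²) = √(2) ≈ 1.414
RHS = 1 + 1 = 2

Since LHS ≠ RHS, this pair disproves the claim.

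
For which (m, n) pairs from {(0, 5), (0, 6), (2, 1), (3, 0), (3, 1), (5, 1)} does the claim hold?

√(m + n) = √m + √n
(0, 5), (0, 6), (3, 0)

Testing each pair:
(0, 5): LHS = √(5) ≈ 2.236, RHS = √(5) ≈ 2.236 → holds
(0, 6): LHS = √(6) ≈ 2.449, RHS = √(6) ≈ 2.449 → holds
(2, 1): LHS = √(3) ≈ 1.732, RHS = 1 + √(2) ≈ 2.414 → fails
(3, 0): LHS = √(3) ≈ 1.732, RHS = √(3) ≈ 1.732 → holds
(3, 1): LHS = 2, RHS = 1 + √(3) ≈ 2.732 → fails
(5, 1): LHS = √(6) ≈ 2.449, RHS = 1 + √(5) ≈ 3.236 → fails

3 of 6 pairs satisfy the claim.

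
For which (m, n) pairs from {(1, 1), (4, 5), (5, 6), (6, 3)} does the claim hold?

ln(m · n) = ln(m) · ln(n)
(1, 1)

Testing each pair:
(1, 1): LHS = 0, RHS = 0 → holds
(4, 5): LHS = ln(20) ≈ 2.996, RHS = ln(4)·ln(5) ≈ 2.231 → fails
(5, 6): LHS = ln(30) ≈ 3.401, RHS = ln(5)·ln(6) ≈ 2.884 → fails
(6, 3): LHS = ln(18) ≈ 2.89, RHS = ln(3)·ln(6) ≈ 1.968 → fails

1 of 4 pairs satisfies the claim.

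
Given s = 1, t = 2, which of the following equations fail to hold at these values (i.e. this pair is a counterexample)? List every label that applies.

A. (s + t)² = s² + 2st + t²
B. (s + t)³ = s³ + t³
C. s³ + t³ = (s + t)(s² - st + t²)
B

Evaluating each claim at the given values:
A. LHS = 9, RHS = 9 → holds here (LHS = RHS)
B. LHS = 27, RHS = 9 → fails here (LHS ≠ RHS)
C. LHS = 9, RHS = 9 → holds here (LHS = RHS)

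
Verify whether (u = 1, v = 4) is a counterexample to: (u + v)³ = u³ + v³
Yes

Substituting u = 1, v = 4:
LHS = (1 + 4)³ = 125
RHS = 1³ + 4³ = 65

Since LHS ≠ RHS, this pair disproves the claim.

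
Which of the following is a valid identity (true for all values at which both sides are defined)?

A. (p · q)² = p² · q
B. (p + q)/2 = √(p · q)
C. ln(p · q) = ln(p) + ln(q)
C

A: fails at (2, 3) — LHS = 36, RHS = 12.
B: fails at (2, 5) — LHS = 7/2, RHS = √(10) ≈ 3.162.
C: holds — e.g. at (1, 1), both sides equal 0.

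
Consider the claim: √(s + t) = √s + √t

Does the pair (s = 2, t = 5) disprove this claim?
Yes

Substituting s = 2, t = 5:
LHS = √(2 + 5) = √(7) ≈ 2.646
RHS = √2 + √5 = √(2) + √(5) ≈ 3.65

Since LHS ≠ RHS, this pair disproves the claim.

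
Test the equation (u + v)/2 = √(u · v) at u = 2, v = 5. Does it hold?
Fails

Substituting u = 2, v = 5:

LHS = (2 + 5)/2 = 7/2
RHS = √(2 · 5) = √(10) ≈ 3.162

LHS ≠ RHS, so the equation does not hold at this point.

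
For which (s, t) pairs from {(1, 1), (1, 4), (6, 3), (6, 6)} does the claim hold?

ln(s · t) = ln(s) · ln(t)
Testing each pair:
(1, 1): LHS = 0, RHS = 0 → holds
(1, 4): LHS = ln(4) ≈ 1.386, RHS = 0 → fails
(6, 3): LHS = ln(18) ≈ 2.89, RHS = ln(3)·ln(6) ≈ 1.968 → fails
(6, 6): LHS = ln(36) ≈ 3.584, RHS = ln(6)² ≈ 3.21 → fails

1 of 4 pairs satisfies the claim.

Answer: (1, 1)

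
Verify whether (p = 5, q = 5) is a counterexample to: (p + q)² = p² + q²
Substituting p = 5, q = 5:
LHS = (5 + 5)² = 100
RHS = 5² + 5² = 50

Since LHS ≠ RHS, this pair disproves the claim.

Answer: Yes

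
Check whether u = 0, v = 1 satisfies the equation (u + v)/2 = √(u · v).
Fails

Substituting u = 0, v = 1:

LHS = (0 + 1)/2 = 1/2
RHS = √(0 · 1) = 0

LHS ≠ RHS, so the equation does not hold at this point.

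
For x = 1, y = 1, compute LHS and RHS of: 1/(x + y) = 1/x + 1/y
LHS = 1/(1 + 1) = 1/2
RHS = 1/1 + 1/1 = 2

LHS ≠ RHS, so the equation does not hold here.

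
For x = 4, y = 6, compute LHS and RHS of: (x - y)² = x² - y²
LHS = (4 - 6)² = 4
RHS = 4² - 6² = -20

LHS ≠ RHS, so the equation does not hold here.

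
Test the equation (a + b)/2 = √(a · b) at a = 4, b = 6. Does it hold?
Substituting a = 4, b = 6:

LHS = (4 + 6)/2 = 5
RHS = √(4 · 6) = 2·√(6) ≈ 4.899

LHS ≠ RHS, so the equation does not hold at this point.

Answer: Fails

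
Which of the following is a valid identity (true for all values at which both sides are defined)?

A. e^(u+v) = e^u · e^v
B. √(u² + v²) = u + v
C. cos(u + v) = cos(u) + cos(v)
A: holds — e.g. at (1, 1), both sides equal e^2 ≈ 7.389.
B: fails at (3, 3) — LHS = 3·√(2) ≈ 4.243, RHS = 6.
C: fails at (1, 3) — LHS = cos(4) ≈ -0.6536, RHS = cos(3) + cos(1) ≈ -0.4497.

Answer: A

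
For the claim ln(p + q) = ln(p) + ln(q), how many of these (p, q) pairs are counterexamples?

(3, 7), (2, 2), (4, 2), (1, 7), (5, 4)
Testing each pair:
(3, 7): LHS = ln(10) ≈ 2.303, RHS = ln(3) + ln(7) ≈ 3.045 → counterexample
(2, 2): LHS = ln(4) ≈ 1.386, RHS = 2·ln(2) ≈ 1.386 → satisfies claim
(4, 2): LHS = ln(6) ≈ 1.792, RHS = ln(2) + ln(4) ≈ 2.079 → counterexample
(1, 7): LHS = ln(8) ≈ 2.079, RHS = ln(7) ≈ 1.946 → counterexample
(5, 4): LHS = ln(9) ≈ 2.197, RHS = ln(4) + ln(5) ≈ 2.996 → counterexample

That makes 4 counterexamples.

Answer: 4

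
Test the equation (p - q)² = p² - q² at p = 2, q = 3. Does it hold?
Fails

Substituting p = 2, q = 3:

LHS = (2 - 3)² = 1
RHS = 2² - 3² = -5

LHS ≠ RHS, so the equation does not hold at this point.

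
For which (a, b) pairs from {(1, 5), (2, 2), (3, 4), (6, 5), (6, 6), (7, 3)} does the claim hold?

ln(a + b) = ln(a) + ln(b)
(2, 2)

Testing each pair:
(1, 5): LHS = ln(6) ≈ 1.792, RHS = ln(5) ≈ 1.609 → fails
(2, 2): LHS = ln(4) ≈ 1.386, RHS = 2·ln(2) ≈ 1.386 → holds
(3, 4): LHS = ln(7) ≈ 1.946, RHS = ln(3) + ln(4) ≈ 2.485 → fails
(6, 5): LHS = ln(11) ≈ 2.398, RHS = ln(5) + ln(6) ≈ 3.401 → fails
(6, 6): LHS = ln(12) ≈ 2.485, RHS = 2·ln(6) ≈ 3.584 → fails
(7, 3): LHS = ln(10) ≈ 2.303, RHS = ln(3) + ln(7) ≈ 3.045 → fails

1 of 6 pairs satisfies the claim.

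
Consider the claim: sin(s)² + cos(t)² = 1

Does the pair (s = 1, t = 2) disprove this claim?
Substituting s = 1, t = 2:
LHS = sin(1)² + cos(2)² ≈ 0.8813
RHS = 1

Since LHS ≠ RHS, this pair disproves the claim.

Answer: Yes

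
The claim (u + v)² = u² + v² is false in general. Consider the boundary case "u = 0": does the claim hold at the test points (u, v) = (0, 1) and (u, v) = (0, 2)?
Yes, holds at both test points

At (0, 1): LHS = 1, RHS = 1 → equal
At (0, 2): LHS = 4, RHS = 4 → equal

So the claim does hold at both of these boundary points, even though it is not an identity.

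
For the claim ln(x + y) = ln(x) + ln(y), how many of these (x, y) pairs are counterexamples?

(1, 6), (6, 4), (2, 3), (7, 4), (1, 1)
5

Testing each pair:
(1, 6): LHS = ln(7) ≈ 1.946, RHS = ln(6) ≈ 1.792 → counterexample
(6, 4): LHS = ln(10) ≈ 2.303, RHS = ln(4) + ln(6) ≈ 3.178 → counterexample
(2, 3): LHS = ln(5) ≈ 1.609, RHS = ln(2) + ln(3) ≈ 1.792 → counterexample
(7, 4): LHS = ln(11) ≈ 2.398, RHS = ln(4) + ln(7) ≈ 3.332 → counterexample
(1, 1): LHS = ln(2) ≈ 0.6931, RHS = 0 → counterexample

That makes 5 counterexamples.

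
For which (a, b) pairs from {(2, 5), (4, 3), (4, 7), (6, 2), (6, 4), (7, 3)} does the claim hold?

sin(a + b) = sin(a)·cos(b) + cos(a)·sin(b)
Testing each pair:
(2, 5): LHS = sin(7) ≈ 0.657, RHS = sin(2)·cos(5) + sin(5)·cos(2) ≈ 0.657 → holds
(4, 3): LHS = sin(7) ≈ 0.657, RHS = sin(3)·cos(4) + sin(4)·cos(3) ≈ 0.657 → holds
(4, 7): LHS = sin(11) ≈ -1, RHS = sin(4)·cos(7) + sin(7)·cos(4) ≈ -1 → holds
(6, 2): LHS = sin(8) ≈ 0.9894, RHS = sin(6)·cos(2) + sin(2)·cos(6) ≈ 0.9894 → holds
(6, 4): LHS = sin(10) ≈ -0.544, RHS = sin(4)·cos(6) + sin(6)·cos(4) ≈ -0.544 → holds
(7, 3): LHS = sin(10) ≈ -0.544, RHS = sin(7)·cos(3) + sin(3)·cos(7) ≈ -0.544 → holds

Every pair satisfies the claim.

Answer: All pairs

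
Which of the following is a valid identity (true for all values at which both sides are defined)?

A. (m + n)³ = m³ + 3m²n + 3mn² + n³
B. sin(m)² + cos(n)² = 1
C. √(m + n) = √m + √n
A

A: holds — e.g. at (4, 4), both sides equal 512.
B: fails at (3, 4) — LHS = sin(3)² + cos(4)² ≈ 0.4472, RHS = 1.
C: fails at (4, 5) — LHS = 3, RHS = 2 + √(5) ≈ 4.236.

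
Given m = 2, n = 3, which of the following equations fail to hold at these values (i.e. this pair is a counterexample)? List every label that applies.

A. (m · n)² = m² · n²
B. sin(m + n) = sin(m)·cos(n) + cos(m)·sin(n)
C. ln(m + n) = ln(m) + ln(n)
Evaluating each claim at the given values:
A. LHS = 36, RHS = 36 → holds here (LHS = RHS)
B. LHS = sin(5) ≈ -0.9589, RHS = sin(2)·cos(3) + sin(3)·cos(2) ≈ -0.9589 → holds here (LHS = RHS)
C. LHS = ln(5) ≈ 1.609, RHS = ln(2) + ln(3) ≈ 1.792 → fails here (LHS ≠ RHS)

Answer: C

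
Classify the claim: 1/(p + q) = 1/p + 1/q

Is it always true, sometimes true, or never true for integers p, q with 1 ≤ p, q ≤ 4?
Never true

The claim fails for every pair in the range. For instance at (p, q) = (4, 4): LHS = 1/8, RHS = 1/2.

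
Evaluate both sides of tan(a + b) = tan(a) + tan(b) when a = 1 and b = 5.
LHS = tan(1 + 5) = tan(6) ≈ -0.291
RHS = tan(1) + tan(5) ≈ -1.823

LHS ≠ RHS (they differ by about 1.532), so the equation does not hold here.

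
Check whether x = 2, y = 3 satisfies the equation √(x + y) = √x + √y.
Fails

Substituting x = 2, y = 3:

LHS = √(2 + 3) = √(5) ≈ 2.236
RHS = √2 + √3 = √(2) + √(3) ≈ 3.146

LHS ≠ RHS, so the equation does not hold at this point.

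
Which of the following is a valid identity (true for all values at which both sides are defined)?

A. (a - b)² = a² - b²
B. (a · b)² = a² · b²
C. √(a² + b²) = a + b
B

A: fails at (4, 6) — LHS = 4, RHS = -20.
B: holds — e.g. at (4, 4), both sides equal 256.
C: fails at (1, 4) — LHS = √(17) ≈ 4.123, RHS = 5.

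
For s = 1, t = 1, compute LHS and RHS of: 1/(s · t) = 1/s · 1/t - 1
LHS = 1/(1 · 1) = 1
RHS = 1/1 · 1/1 - 1 = 0

LHS ≠ RHS, so the equation does not hold here.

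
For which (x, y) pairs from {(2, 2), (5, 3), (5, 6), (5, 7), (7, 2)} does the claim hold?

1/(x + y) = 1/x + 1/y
Testing each pair:
(2, 2): LHS = 1/4, RHS = 1 → fails
(5, 3): LHS = 1/8, RHS = 8/15 → fails
(5, 6): LHS = 1/11, RHS = 11/30 → fails
(5, 7): LHS = 1/12, RHS = 12/35 → fails
(7, 2): LHS = 1/9, RHS = 9/14 → fails

No pair satisfies the claim.

Answer: None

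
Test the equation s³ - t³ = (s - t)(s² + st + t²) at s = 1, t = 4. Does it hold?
Holds

Substituting s = 1, t = 4:

LHS = 1³ - 4³ = -63
RHS = (1 - 4)(1² + 1·4 + 4²) = -63

LHS = RHS, so the equation holds at this point.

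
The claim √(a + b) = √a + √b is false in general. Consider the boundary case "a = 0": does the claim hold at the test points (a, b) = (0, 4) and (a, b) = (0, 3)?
At (0, 4): LHS = 2, RHS = 2 → equal
At (0, 3): LHS = √(3) ≈ 1.732, RHS = √(3) ≈ 1.732 → equal

So the claim does hold at both of these boundary points, even though it is not an identity.

Answer: Yes, holds at both test points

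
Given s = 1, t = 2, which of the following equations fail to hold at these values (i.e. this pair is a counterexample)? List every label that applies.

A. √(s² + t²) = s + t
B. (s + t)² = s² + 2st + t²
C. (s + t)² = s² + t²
A, C

Evaluating each claim at the given values:
A. LHS = √(5) ≈ 2.236, RHS = 3 → fails here (LHS ≠ RHS)
B. LHS = 9, RHS = 9 → holds here (LHS = RHS)
C. LHS = 9, RHS = 5 → fails here (LHS ≠ RHS)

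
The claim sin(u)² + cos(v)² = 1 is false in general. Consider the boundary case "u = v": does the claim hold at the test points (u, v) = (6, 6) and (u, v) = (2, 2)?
At (6, 6): LHS = sin(6)² + cos(6)² = 1, RHS = 1 → equal
At (2, 2): LHS = cos(2)² + sin(2)² = 1, RHS = 1 → equal

So the claim does hold at both of these boundary points, even though it is not an identity.

Answer: Yes, holds at both test points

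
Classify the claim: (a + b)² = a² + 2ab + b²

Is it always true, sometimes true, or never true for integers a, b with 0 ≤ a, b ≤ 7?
Always true

The identity holds for every pair in the range. For instance at (a, b) = (1, 6): both sides equal 49.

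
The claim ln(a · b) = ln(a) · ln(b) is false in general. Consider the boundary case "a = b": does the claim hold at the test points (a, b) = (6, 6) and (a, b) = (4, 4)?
At (6, 6): LHS = ln(36) ≈ 3.584 ≠ RHS = ln(6)² ≈ 3.21
At (4, 4): LHS = ln(16) ≈ 2.773 ≠ RHS = ln(4)² ≈ 1.922

Answer: No, fails at both test points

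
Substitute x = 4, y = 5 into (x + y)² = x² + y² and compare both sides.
LHS = (4 + 5)² = 81
RHS = 4² + 5² = 41

LHS ≠ RHS, so the equation does not hold here.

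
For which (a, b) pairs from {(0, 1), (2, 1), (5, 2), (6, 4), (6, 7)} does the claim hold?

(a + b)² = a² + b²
(0, 1)

Testing each pair:
(0, 1): LHS = 1, RHS = 1 → holds
(2, 1): LHS = 9, RHS = 5 → fails
(5, 2): LHS = 49, RHS = 29 → fails
(6, 4): LHS = 100, RHS = 52 → fails
(6, 7): LHS = 169, RHS = 85 → fails

1 of 5 pairs satisfies the claim.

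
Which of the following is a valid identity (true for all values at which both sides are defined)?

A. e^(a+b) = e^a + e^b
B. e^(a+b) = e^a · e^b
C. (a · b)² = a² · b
B

A: fails at (4, 5) — LHS = e^9 ≈ 8103, RHS = e^4 + e^5 ≈ 203.
B: holds — e.g. at (1, 4), both sides equal e^5 ≈ 148.4.
C: fails at (4, 4) — LHS = 256, RHS = 64.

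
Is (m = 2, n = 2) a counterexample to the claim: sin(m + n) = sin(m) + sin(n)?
Yes

Substituting m = 2, n = 2:
LHS = sin(2 + 2) = sin(4) ≈ -0.7568
RHS = sin(2) + sin(2) = 2·sin(2) ≈ 1.819

Since LHS ≠ RHS, this pair disproves the claim.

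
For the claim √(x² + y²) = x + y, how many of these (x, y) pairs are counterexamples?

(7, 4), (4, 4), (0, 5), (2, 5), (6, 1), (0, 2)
Testing each pair:
(7, 4): LHS = √(65) ≈ 8.062, RHS = 11 → counterexample
(4, 4): LHS = 4·√(2) ≈ 5.657, RHS = 8 → counterexample
(0, 5): LHS = 5, RHS = 5 → satisfies claim
(2, 5): LHS = √(29) ≈ 5.385, RHS = 7 → counterexample
(6, 1): LHS = √(37) ≈ 6.083, RHS = 7 → counterexample
(0, 2): LHS = 2, RHS = 2 → satisfies claim

That makes 4 counterexamples.

Answer: 4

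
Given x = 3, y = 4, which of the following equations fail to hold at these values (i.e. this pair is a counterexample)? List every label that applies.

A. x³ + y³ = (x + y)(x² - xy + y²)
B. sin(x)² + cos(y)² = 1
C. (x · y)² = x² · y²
B

Evaluating each claim at the given values:
A. LHS = 91, RHS = 91 → holds here (LHS = RHS)
B. LHS = sin(3)² + cos(4)² ≈ 0.4472, RHS = 1 → fails here (LHS ≠ RHS)
C. LHS = 144, RHS = 144 → holds here (LHS = RHS)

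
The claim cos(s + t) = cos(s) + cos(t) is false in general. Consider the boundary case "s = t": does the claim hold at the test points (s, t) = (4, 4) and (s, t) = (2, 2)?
At (4, 4): LHS = cos(8) ≈ -0.1455 ≠ RHS = 2·cos(4) ≈ -1.307
At (2, 2): LHS = cos(4) ≈ -0.6536 ≠ RHS = 2·cos(2) ≈ -0.8323

Answer: No, fails at both test points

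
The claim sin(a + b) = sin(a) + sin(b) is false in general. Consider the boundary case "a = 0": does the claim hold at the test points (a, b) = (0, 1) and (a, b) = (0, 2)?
At (0, 1): LHS = sin(1) ≈ 0.8415, RHS = sin(1) ≈ 0.8415 → equal
At (0, 2): LHS = sin(2) ≈ 0.9093, RHS = sin(2) ≈ 0.9093 → equal

So the claim does hold at both of these boundary points, even though it is not an identity.

Answer: Yes, holds at both test points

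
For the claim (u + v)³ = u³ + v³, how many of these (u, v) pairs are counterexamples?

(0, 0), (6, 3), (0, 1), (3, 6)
Testing each pair:
(0, 0): LHS = 0, RHS = 0 → satisfies claim
(6, 3): LHS = 729, RHS = 243 → counterexample
(0, 1): LHS = 1, RHS = 1 → satisfies claim
(3, 6): LHS = 729, RHS = 243 → counterexample

That makes 2 counterexamples.

Answer: 2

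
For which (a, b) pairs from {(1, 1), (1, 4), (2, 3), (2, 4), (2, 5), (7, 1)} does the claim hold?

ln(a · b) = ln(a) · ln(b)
(1, 1)

Testing each pair:
(1, 1): LHS = 0, RHS = 0 → holds
(1, 4): LHS = ln(4) ≈ 1.386, RHS = 0 → fails
(2, 3): LHS = ln(6) ≈ 1.792, RHS = ln(2)·ln(3) ≈ 0.7615 → fails
(2, 4): LHS = ln(8) ≈ 2.079, RHS = ln(2)·ln(4) ≈ 0.9609 → fails
(2, 5): LHS = ln(10) ≈ 2.303, RHS = ln(2)·ln(5) ≈ 1.116 → fails
(7, 1): LHS = ln(7) ≈ 1.946, RHS = 0 → fails

1 of 6 pairs satisfies the claim.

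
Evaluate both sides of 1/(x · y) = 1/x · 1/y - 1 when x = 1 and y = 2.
LHS = 1/(1 · 2) = 1/2
RHS = 1/1 · 1/2 - 1 = -1/2

LHS ≠ RHS, so the equation does not hold here.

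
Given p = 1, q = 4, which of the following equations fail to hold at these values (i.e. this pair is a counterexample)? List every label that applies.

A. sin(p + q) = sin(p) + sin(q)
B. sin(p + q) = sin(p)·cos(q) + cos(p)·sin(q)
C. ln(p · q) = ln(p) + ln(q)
Evaluating each claim at the given values:
A. LHS = sin(5) ≈ -0.9589, RHS = sin(4) + sin(1) ≈ 0.08467 → fails here (LHS ≠ RHS)
B. LHS = sin(5) ≈ -0.9589, RHS = sin(1)·cos(4) + sin(4)·cos(1) ≈ -0.9589 → holds here (LHS = RHS)
C. LHS = ln(4) ≈ 1.386, RHS = ln(4) ≈ 1.386 → holds here (LHS = RHS)

Answer: A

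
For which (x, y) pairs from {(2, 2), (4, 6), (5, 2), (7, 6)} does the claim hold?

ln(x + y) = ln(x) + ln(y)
(2, 2)

Testing each pair:
(2, 2): LHS = ln(4) ≈ 1.386, RHS = 2·ln(2) ≈ 1.386 → holds
(4, 6): LHS = ln(10) ≈ 2.303, RHS = ln(4) + ln(6) ≈ 3.178 → fails
(5, 2): LHS = ln(7) ≈ 1.946, RHS = ln(2) + ln(5) ≈ 2.303 → fails
(7, 6): LHS = ln(13) ≈ 2.565, RHS = ln(6) + ln(7) ≈ 3.738 → fails

1 of 4 pairs satisfies the claim.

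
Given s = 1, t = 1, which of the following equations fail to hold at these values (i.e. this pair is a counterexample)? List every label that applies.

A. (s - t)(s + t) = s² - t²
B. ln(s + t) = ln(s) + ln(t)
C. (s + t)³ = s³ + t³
Evaluating each claim at the given values:
A. LHS = 0, RHS = 0 → holds here (LHS = RHS)
B. LHS = ln(2) ≈ 0.6931, RHS = 0 → fails here (LHS ≠ RHS)
C. LHS = 8, RHS = 2 → fails here (LHS ≠ RHS)

Answer: B, C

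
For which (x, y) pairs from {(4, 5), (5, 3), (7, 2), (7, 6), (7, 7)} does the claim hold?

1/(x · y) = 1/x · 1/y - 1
None

Testing each pair:
(4, 5): LHS = 1/20, RHS = -19/20 → fails
(5, 3): LHS = 1/15, RHS = -14/15 → fails
(7, 2): LHS = 1/14, RHS = -13/14 → fails
(7, 6): LHS = 1/42, RHS = -41/42 → fails
(7, 7): LHS = 1/49, RHS = -48/49 → fails

No pair satisfies the claim.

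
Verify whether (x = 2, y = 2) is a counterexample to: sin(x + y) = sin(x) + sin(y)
Substituting x = 2, y = 2:
LHS = sin(2 + 2) = sin(4) ≈ -0.7568
RHS = sin(2) + sin(2) = 2·sin(2) ≈ 1.819

Since LHS ≠ RHS, this pair disproves the claim.

Answer: Yes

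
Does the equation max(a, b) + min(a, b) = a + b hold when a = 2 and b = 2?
Holds

Substituting a = 2, b = 2:

LHS = max(2, 2) + min(2, 2) = 4
RHS = 2 + 2 = 4

LHS = RHS, so the equation holds at this point.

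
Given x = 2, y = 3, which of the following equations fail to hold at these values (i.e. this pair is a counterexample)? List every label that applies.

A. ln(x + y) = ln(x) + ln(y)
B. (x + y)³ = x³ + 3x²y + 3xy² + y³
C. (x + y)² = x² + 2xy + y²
A

Evaluating each claim at the given values:
A. LHS = ln(5) ≈ 1.609, RHS = ln(2) + ln(3) ≈ 1.792 → fails here (LHS ≠ RHS)
B. LHS = 125, RHS = 125 → holds here (LHS = RHS)
C. LHS = 25, RHS = 25 → holds here (LHS = RHS)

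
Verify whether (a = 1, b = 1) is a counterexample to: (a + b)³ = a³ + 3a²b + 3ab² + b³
Substituting a = 1, b = 1:
LHS = (1 + 1)³ = 8
RHS = 1³ + 3·1²·1 + 3·1·1² + 1³ = 8

The sides agree, so this pair does not disprove the claim.

Answer: No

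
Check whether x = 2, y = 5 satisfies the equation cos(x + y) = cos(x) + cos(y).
Fails

Substituting x = 2, y = 5:

LHS = cos(2 + 5) = cos(7) ≈ 0.7539
RHS = cos(2) + cos(5) ≈ -0.1325

LHS ≠ RHS, so the equation does not hold at this point.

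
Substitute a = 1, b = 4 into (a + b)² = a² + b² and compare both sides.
LHS = (1 + 4)² = 25
RHS = 1² + 4² = 17

LHS ≠ RHS, so the equation does not hold here.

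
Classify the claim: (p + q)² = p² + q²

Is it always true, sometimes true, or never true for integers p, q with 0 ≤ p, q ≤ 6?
It holds at (p, q) = (1, 0) (both sides equal 1), but fails at (p, q) = (4, 6) (LHS = 100, RHS = 52).

Answer: Sometimes true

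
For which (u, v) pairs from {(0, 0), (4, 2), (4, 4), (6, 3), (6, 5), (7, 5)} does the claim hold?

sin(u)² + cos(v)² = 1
Testing each pair:
(0, 0): LHS = 1, RHS = 1 → holds
(4, 2): LHS = cos(2)² + sin(4)² ≈ 0.7459, RHS = 1 → fails
(4, 4): LHS = cos(4)² + sin(4)² = 1, RHS = 1 → holds
(6, 3): LHS = sin(6)² + cos(3)² ≈ 1.058, RHS = 1 → fails
(6, 5): LHS = sin(6)² + cos(5)² ≈ 0.1585, RHS = 1 → fails
(7, 5): LHS = cos(5)² + sin(7)² ≈ 0.5121, RHS = 1 → fails

2 of 6 pairs satisfy the claim.

Answer: (0, 0), (4, 4)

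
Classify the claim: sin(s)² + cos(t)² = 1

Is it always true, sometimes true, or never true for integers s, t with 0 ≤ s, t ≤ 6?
It holds at (s, t) = (6, 6) (both sides equal 1), but fails at (s, t) = (5, 1) (LHS = cos(1)² + sin(5)² ≈ 1.211, RHS = 1).

Answer: Sometimes true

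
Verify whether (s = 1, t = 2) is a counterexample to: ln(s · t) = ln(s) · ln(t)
Yes

Substituting s = 1, t = 2:
LHS = ln(1 · 2) = ln(2) ≈ 0.6931
RHS = ln(1) · ln(2) = 0

Since LHS ≠ RHS, this pair disproves the claim.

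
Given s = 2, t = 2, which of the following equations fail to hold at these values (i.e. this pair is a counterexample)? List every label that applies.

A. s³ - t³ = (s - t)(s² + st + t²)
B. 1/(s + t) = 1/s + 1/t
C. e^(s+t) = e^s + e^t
Evaluating each claim at the given values:
A. LHS = 0, RHS = 0 → holds here (LHS = RHS)
B. LHS = 1/4, RHS = 1 → fails here (LHS ≠ RHS)
C. LHS = e^4 ≈ 54.6, RHS = 2·e^2 ≈ 14.78 → fails here (LHS ≠ RHS)

Answer: B, C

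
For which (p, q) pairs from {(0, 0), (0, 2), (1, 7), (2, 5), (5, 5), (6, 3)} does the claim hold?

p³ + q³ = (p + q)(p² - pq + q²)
All pairs

Testing each pair:
(0, 0): LHS = 0, RHS = 0 → holds
(0, 2): LHS = 8, RHS = 8 → holds
(1, 7): LHS = 344, RHS = 344 → holds
(2, 5): LHS = 133, RHS = 133 → holds
(5, 5): LHS = 250, RHS = 250 → holds
(6, 3): LHS = 243, RHS = 243 → holds

Every pair satisfies the claim.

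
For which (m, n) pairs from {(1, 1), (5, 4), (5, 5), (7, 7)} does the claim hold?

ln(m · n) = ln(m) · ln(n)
Testing each pair:
(1, 1): LHS = 0, RHS = 0 → holds
(5, 4): LHS = ln(20) ≈ 2.996, RHS = ln(4)·ln(5) ≈ 2.231 → fails
(5, 5): LHS = ln(25) ≈ 3.219, RHS = ln(5)² ≈ 2.59 → fails
(7, 7): LHS = ln(49) ≈ 3.892, RHS = ln(7)² ≈ 3.787 → fails

1 of 4 pairs satisfies the claim.

Answer: (1, 1)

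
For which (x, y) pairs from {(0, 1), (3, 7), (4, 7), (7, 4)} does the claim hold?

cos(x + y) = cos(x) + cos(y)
Testing each pair:
(0, 1): LHS = cos(1) ≈ 0.5403, RHS = cos(1) + 1 ≈ 1.54 → fails
(3, 7): LHS = cos(10) ≈ -0.8391, RHS = cos(3) + cos(7) ≈ -0.2361 → fails
(4, 7): LHS = cos(11) ≈ 0.004426, RHS = cos(4) + cos(7) ≈ 0.1003 → fails
(7, 4): LHS = cos(11) ≈ 0.004426, RHS = cos(4) + cos(7) ≈ 0.1003 → fails

No pair satisfies the claim.

Answer: None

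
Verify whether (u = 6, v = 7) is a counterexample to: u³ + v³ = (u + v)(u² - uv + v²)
No

Substituting u = 6, v = 7:
LHS = 6³ + 7³ = 559
RHS = (6 + 7)(6² - 6·7 + 7²) = 559

The sides agree, so this pair does not disprove the claim.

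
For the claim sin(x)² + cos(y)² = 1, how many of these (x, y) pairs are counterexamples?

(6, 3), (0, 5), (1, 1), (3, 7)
Testing each pair:
(6, 3): LHS = sin(6)² + cos(3)² ≈ 1.058, RHS = 1 → counterexample
(0, 5): LHS = cos(5)² ≈ 0.08046, RHS = 1 → counterexample
(1, 1): LHS = cos(1)² + sin(1)² = 1, RHS = 1 → satisfies claim
(3, 7): LHS = sin(3)² + cos(7)² ≈ 0.5883, RHS = 1 → counterexample

That makes 3 counterexamples.

Answer: 3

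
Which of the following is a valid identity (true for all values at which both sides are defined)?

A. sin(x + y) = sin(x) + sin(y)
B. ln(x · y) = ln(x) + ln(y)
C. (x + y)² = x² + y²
B

A: fails at (4, 6) — LHS = sin(10) ≈ -0.544, RHS = sin(4) + sin(6) ≈ -1.036.
B: holds — e.g. at (2, 5), both sides equal ln(10) ≈ 2.303.
C: fails at (5, 5) — LHS = 100, RHS = 50.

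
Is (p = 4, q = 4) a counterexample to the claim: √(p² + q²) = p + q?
Substituting p = 4, q = 4:
LHS = √(4² + 4²) = 4·√(2) ≈ 5.657
RHS = 4 + 4 = 8

Since LHS ≠ RHS, this pair disproves the claim.

Answer: Yes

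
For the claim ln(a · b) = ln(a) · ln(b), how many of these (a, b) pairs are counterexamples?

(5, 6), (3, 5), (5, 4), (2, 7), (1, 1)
4

Testing each pair:
(5, 6): LHS = ln(30) ≈ 3.401, RHS = ln(5)·ln(6) ≈ 2.884 → counterexample
(3, 5): LHS = ln(15) ≈ 2.708, RHS = ln(3)·ln(5) ≈ 1.768 → counterexample
(5, 4): LHS = ln(20) ≈ 2.996, RHS = ln(4)·ln(5) ≈ 2.231 → counterexample
(2, 7): LHS = ln(14) ≈ 2.639, RHS = ln(2)·ln(7) ≈ 1.349 → counterexample
(1, 1): LHS = 0, RHS = 0 → satisfies claim

That makes 4 counterexamples.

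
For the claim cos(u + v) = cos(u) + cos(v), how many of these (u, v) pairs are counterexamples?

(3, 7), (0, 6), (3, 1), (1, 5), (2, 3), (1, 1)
6

Testing each pair:
(3, 7): LHS = cos(10) ≈ -0.8391, RHS = cos(3) + cos(7) ≈ -0.2361 → counterexample
(0, 6): LHS = cos(6) ≈ 0.9602, RHS = cos(6) + 1 ≈ 1.96 → counterexample
(3, 1): LHS = cos(4) ≈ -0.6536, RHS = cos(3) + cos(1) ≈ -0.4497 → counterexample
(1, 5): LHS = cos(6) ≈ 0.9602, RHS = cos(5) + cos(1) ≈ 0.824 → counterexample
(2, 3): LHS = cos(5) ≈ 0.2837, RHS = cos(3) + cos(2) ≈ -1.406 → counterexample
(1, 1): LHS = cos(2) ≈ -0.4161, RHS = 2·cos(1) ≈ 1.081 → counterexample

That makes 6 counterexamples.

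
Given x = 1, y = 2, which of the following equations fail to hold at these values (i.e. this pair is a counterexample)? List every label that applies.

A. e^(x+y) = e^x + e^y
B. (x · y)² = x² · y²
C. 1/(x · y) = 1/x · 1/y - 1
A, C

Evaluating each claim at the given values:
A. LHS = e^3 ≈ 20.09, RHS = e + e^2 ≈ 10.11 → fails here (LHS ≠ RHS)
B. LHS = 4, RHS = 4 → holds here (LHS = RHS)
C. LHS = 1/2, RHS = -1/2 → fails here (LHS ≠ RHS)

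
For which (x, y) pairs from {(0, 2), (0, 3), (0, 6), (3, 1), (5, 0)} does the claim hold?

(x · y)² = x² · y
All pairs

Testing each pair:
(0, 2): LHS = 0, RHS = 0 → holds
(0, 3): LHS = 0, RHS = 0 → holds
(0, 6): LHS = 0, RHS = 0 → holds
(3, 1): LHS = 9, RHS = 9 → holds
(5, 0): LHS = 0, RHS = 0 → holds

Every pair satisfies the claim.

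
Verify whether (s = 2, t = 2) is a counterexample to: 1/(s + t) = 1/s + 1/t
Substituting s = 2, t = 2:
LHS = 1/(2 + 2) = 1/4
RHS = 1/2 + 1/2 = 1

Since LHS ≠ RHS, this pair disproves the claim.

Answer: Yes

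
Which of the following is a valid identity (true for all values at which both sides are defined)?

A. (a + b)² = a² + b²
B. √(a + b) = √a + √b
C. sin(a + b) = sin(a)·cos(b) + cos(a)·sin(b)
C

A: fails at (2, 3) — LHS = 25, RHS = 13.
B: fails at (4, 5) — LHS = 3, RHS = 2 + √(5) ≈ 4.236.
C: holds — e.g. at (5, 5), both sides equal sin(10) ≈ -0.544.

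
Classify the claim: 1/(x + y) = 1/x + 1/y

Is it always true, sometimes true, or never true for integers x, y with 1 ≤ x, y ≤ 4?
The claim fails for every pair in the range. For instance at (x, y) = (2, 3): LHS = 1/5, RHS = 5/6.

Answer: Never true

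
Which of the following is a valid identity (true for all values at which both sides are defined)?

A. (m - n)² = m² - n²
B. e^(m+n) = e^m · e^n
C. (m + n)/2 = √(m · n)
A: fails at (4, 6) — LHS = 4, RHS = -20.
B: holds — e.g. at (2, 2), both sides equal e^4 ≈ 54.6.
C: fails at (2, 7) — LHS = 9/2, RHS = √(14) ≈ 3.742.

Answer: B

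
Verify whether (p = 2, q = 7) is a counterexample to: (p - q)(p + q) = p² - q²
Substituting p = 2, q = 7:
LHS = (2 - 7)(2 + 7) = -45
RHS = 2² - 7² = -45

The sides agree, so this pair does not disprove the claim.

Answer: No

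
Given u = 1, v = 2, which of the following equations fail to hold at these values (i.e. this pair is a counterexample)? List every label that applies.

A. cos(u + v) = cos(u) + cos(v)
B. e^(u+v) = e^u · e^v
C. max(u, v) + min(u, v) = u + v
A

Evaluating each claim at the given values:
A. LHS = cos(3) ≈ -0.99, RHS = cos(2) + cos(1) ≈ 0.1242 → fails here (LHS ≠ RHS)
B. LHS = e^3 ≈ 20.09, RHS = e^3 ≈ 20.09 → holds here (LHS = RHS)
C. LHS = 3, RHS = 3 → holds here (LHS = RHS)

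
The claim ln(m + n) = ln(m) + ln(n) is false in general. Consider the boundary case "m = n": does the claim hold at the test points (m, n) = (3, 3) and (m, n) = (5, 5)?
At (3, 3): LHS = ln(6) ≈ 1.792 ≠ RHS = 2·ln(3) ≈ 2.197
At (5, 5): LHS = ln(10) ≈ 2.303 ≠ RHS = 2·ln(5) ≈ 3.219

Answer: No, fails at both test points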